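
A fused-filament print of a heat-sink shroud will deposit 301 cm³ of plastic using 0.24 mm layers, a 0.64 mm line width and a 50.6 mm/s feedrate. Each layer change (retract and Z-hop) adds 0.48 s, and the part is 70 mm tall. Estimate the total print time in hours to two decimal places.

Line area: 0.24 × 0.64 → 0.1536 mm².
Total extruded path = 301000/0.1536 = 1959635.4 mm.
Time extruding = 1959635.4 / 50.6, so 38728 s.
Layers = ⌈70/0.24⌉ = 292.
Layer-change overhead = 292 × 0.48, so 140.16 s.
Total = 38728 + 140.16 = 38868.16 s = 10.80 hours.

10.80 hours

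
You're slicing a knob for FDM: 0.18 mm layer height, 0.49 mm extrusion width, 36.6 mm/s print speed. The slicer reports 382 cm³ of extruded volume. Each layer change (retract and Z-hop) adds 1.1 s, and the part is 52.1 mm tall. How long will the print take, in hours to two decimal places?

Bead cross-section: 0.18 × 0.49 → 0.0882 mm².
Path length: 382000 mm³ / 0.0882 mm² → 4331065.8 mm.
Extrusion time = 4331065.8 / 36.6 = 118335.1 s.
Layers = ⌈52.1/0.18⌉ = 290.
Z-hop total: 290 × 1.1 → 319 s.
Total = 118335.1 + 319 = 118654.1 s = 32.96 hours.

32.96 hours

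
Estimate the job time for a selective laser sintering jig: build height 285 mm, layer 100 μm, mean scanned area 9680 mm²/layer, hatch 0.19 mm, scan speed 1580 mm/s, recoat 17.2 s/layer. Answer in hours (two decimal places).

Layers = ⌈285/0.1⌉ = 2850.
Hatch length per layer = 9680 / 0.19, so 50947.4 mm.
Per-layer scan time = 50947.4 / 1580, so 32.2452 s.
Layer cycle: 32.2452 + 17.2 → 49.4452 s.
2850 layers × 49.4452 s/layer = 140918.82 s, i.e. 39.14 hours.

39.14 hours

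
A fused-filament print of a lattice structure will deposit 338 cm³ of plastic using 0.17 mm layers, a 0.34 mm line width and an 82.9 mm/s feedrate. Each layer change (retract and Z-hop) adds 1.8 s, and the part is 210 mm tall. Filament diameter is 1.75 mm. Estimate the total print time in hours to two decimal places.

20.21 hours

Extrusion cross-section: 0.17 × 0.34 → 0.0578 mm².
Total extruded path = 338000/0.0578 = 5847750.9 mm.
Print-move time: 5847750.9 / 82.9 → 70539.8 s.
Number of layers: 210 / 0.17 → 1236 (rounded up).
Z-hop total = 1236 × 1.8 = 2224.8 s.
Altogether 70539.8 + 2224.8 = 72764.6 s, i.e. 20.21 hours.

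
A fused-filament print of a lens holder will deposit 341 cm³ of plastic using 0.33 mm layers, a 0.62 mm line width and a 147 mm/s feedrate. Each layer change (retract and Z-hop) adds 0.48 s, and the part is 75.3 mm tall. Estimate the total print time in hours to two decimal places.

Line area = 0.33 × 0.62, so 0.2046 mm².
Total extruded path = 341000/0.2046 = 1666666.7 mm.
Print-move time = 1666666.7 / 147 = 11337.9 s.
Layer count = ceil(75.3 / 0.33) = 229.
Z-hop total: 229 × 0.48 → 109.92 s.
Total = 11337.9 + 109.92 = 11447.82 s = 3.18 hours.

3.18 hours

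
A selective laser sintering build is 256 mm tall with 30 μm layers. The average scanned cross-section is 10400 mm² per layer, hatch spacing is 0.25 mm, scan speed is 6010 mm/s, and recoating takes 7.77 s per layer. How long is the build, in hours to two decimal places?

34.83 hours

Layers = ⌈256/0.03⌉ = 8534.
Scan path per layer = 10400 / 0.25 = 41600 mm.
Per-layer scan time: 41600 / 6010 → 6.9218 s.
Layer cycle = 6.9218 + 7.77 = 14.6918 s.
Build time = 8534 × 14.6918 = 125379.8212 s = 34.83 hours.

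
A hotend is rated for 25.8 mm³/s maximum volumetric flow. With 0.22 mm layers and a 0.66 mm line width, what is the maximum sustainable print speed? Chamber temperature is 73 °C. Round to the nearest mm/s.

Bead cross-section = 0.22 × 0.66 = 0.1452 mm².
Max speed = 25.8 / 0.1452 = 177.69 ≈ 178 mm/s.

178 mm/s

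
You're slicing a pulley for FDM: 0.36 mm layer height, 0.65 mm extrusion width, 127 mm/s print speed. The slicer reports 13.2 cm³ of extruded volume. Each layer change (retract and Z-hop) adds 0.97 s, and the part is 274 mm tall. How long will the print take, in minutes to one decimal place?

19.7 minutes

Bead cross-section = 0.36 × 0.65, so 0.234 mm².
Path length: 13200 mm³ / 0.234 mm² → 56410.3 mm.
Time extruding = 56410.3 / 127, so 444.2 s.
Number of layers: 274 / 0.36 → 762 (rounded up).
Z-hop total = 762 × 0.97 = 739.14 s.
Total = 444.2 + 739.14 = 1183.34 s = 19.7 minutes.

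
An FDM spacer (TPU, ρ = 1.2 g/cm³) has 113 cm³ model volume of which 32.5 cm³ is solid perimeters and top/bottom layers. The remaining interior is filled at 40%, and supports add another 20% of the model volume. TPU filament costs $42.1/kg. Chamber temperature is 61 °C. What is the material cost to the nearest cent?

$4.41

Interior volume: 113 − 32.5 → 80.5 cm³.
Deposited infill: 0.40 × 80.5 → 32.2 cm³.
Support = 0.20 × 113 = 22.6 cm³.
Total printed volume: 32.5 + 32.2 + 22.6 → 87.3 cm³.
Mass = 87.3 × 1.2 = 104.76 g.
At $42.1/kg: 104.76/1000 × 42.1 = $4.41.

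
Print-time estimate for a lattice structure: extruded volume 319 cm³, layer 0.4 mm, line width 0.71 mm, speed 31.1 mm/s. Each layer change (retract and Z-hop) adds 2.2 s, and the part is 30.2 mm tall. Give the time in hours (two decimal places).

10.08 hours

Extrusion cross-section = 0.4 × 0.71, so 0.284 mm².
Total extruded path = 319000/0.284 = 1123239.4 mm.
Print-move time: 1123239.4 / 31.1 → 36117 s.
Layers = ⌈30.2/0.4⌉ = 76.
Non-print overhead: 76 × 2.2 → 167.2 s.
Altogether 36117 + 167.2 = 36284.2 s, i.e. 10.08 hours.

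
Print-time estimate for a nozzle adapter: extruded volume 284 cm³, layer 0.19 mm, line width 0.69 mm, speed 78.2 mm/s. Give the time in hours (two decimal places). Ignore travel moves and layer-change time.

Bead cross-section = 0.19 × 0.69 = 0.1311 mm².
Total extruded path = 284000/0.1311 = 2166285.3 mm.
Time extruding = 2166285.3 / 78.2 = 27701.9 s.
27701.9 s = 7.69 hours.

7.69 hours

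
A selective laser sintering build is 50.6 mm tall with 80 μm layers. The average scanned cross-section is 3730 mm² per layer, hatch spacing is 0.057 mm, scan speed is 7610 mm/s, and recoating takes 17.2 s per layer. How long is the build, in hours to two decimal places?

4.54 hours

Number of layers: 50.6 / 0.08 → 633 (rounded up).
Scan path per layer: 3730 / 0.057 → 65438.6 mm.
Laser time per layer = 65438.6 / 7610 = 8.599 s.
Layer cycle: 8.599 + 17.2 → 25.799 s.
633 layers × 25.799 s/layer = 16330.767 s, i.e. 4.54 hours.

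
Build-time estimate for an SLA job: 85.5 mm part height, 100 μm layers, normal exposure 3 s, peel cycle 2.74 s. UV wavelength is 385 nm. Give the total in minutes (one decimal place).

Layer count = ceil(85.5 / 0.1) = 855.
Per-layer time = 3 + 2.74 = 5.74 s.
Total = 855 × 5.74 = 4907.7 s = 81.8 minutes.

81.8 minutes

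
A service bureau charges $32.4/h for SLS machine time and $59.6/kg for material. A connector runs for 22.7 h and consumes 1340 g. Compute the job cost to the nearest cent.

$815.34

Machine cost: 32.4 × 22.7 → $735.48.
Material charge = 59.6 × 1340/1000, so $79.864.
Total = 735.48 + 79.864 = 815.344 ≈ $815.34.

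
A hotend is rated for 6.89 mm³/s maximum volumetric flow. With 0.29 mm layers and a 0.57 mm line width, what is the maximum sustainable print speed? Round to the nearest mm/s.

Bead cross-section = 0.29 × 0.57, so 0.1653 mm².
Max speed = 6.89 / 0.1653 = 41.68 ≈ 42 mm/s.

42 mm/s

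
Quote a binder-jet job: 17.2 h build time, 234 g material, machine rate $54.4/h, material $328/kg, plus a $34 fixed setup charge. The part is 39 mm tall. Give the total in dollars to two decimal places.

Time charge: 54.4 × 17.2 → $935.68.
Material charge: 328 × 234/1000 → $76.752.
Adding setup: 935.68 + 76.752 + 34 → 1046.432 ≈ $1046.43.

$1046.43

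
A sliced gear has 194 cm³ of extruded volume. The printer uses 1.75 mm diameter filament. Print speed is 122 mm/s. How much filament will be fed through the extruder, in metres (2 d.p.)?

80.66 m

Cross-section of 1.75 mm filament: π·(1.75/2)² = 2.4053 mm².
L = 194000 mm³ / 2.4053 mm² = 80655.22 mm, i.e. 80.66 m.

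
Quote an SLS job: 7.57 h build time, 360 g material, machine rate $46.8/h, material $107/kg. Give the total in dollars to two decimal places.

$392.80

Machine cost = 46.8 × 7.57, so $354.276.
Material charge = 107 × 360/1000, so $38.52.
Job cost: 354.276 + 38.52 = 392.796 ≈ $392.80.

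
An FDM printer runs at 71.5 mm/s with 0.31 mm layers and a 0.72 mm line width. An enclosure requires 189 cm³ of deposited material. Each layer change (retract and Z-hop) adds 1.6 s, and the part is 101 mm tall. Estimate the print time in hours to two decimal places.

3.43 hours

Bead cross-section = 0.31 × 0.72 = 0.2232 mm².
Total extruded path = 189000/0.2232 = 846774.2 mm.
Extrusion time: 846774.2 / 71.5 → 11843 s.
Layers = ⌈101/0.31⌉ = 326.
Non-print overhead = 326 × 1.6, so 521.6 s.
Total = 11843 + 521.6 = 12364.6 s = 3.43 hours.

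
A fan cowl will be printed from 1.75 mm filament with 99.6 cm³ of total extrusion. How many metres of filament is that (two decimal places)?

Filament cross-section = π × (1.75/2)² = 2.4053 mm².
L = 99600 mm³ / 2.4053 mm² = 41408.56 mm, i.e. 41.41 m.

41.41 m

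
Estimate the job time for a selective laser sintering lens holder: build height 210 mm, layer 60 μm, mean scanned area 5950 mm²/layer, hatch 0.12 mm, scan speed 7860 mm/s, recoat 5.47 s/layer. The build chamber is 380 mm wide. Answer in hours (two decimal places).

Layers = ⌈210/0.06⌉ = 3500.
Scan path per layer = 5950 / 0.12 = 49583.3 mm.
Per-layer scan time = 49583.3 / 7860, so 6.3083 s.
Time per layer: 6.3083 + 5.47 → 11.7783 s.
3500 layers × 11.7783 s/layer = 41224.05 s, i.e. 11.45 hours.

11.45 hours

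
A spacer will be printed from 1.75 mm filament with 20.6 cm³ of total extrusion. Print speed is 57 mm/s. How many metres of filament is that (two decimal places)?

Cross-section of 1.75 mm filament: π·(1.75/2)² = 2.4053 mm².
L = 20600 mm³ / 2.4053 mm² = 8564.42 mm, i.e. 8.56 m.

8.56 m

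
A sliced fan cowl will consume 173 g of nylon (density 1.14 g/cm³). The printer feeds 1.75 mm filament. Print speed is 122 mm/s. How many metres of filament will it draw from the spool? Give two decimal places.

63.09 m

Volume = 173 g / 1.14 g·cm⁻³ = 151.7544 cm³ = 151754.4 mm³.
Cross-section of 1.75 mm filament: π·(1.75/2)² = 2.4053 mm².
L = V/A = 151754.4/2.4053 = 63091.67 mm → 63.09 m.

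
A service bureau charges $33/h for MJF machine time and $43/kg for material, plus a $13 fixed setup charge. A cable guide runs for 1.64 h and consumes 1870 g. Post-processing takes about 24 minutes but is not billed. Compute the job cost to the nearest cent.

$147.53

Machine-time cost = 33 × 1.64 = $54.12.
Material charge = 43 × 1870/1000, so $80.41.
Adding setup: 54.12 + 80.41 + 13 → $147.53.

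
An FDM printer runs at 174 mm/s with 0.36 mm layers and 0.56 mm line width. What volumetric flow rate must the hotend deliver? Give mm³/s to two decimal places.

Bead cross-section = 0.36 × 0.56, so 0.2016 mm².
Volumetric flow = 174 × 0.2016 = 35.08 mm³/s.

35.08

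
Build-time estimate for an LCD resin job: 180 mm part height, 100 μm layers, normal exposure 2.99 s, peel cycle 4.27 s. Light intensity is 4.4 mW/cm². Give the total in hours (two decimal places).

Layers = ⌈180/0.1⌉ = 1800.
Cycle time: 2.99 + 4.27 → 7.26 s.
Total = 1800 × 7.26 = 13068 s = 3.63 hours.

3.63 hours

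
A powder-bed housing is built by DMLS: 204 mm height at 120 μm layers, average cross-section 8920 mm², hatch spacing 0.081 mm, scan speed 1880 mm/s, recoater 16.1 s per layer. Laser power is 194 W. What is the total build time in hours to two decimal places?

35.26 hours

Layer count = ceil(204 / 0.12) = 1700.
Hatch length per layer = 8920 / 0.081, so 110123.5 mm.
Laser time per layer = 110123.5 / 1880 = 58.5763 s.
Per-layer time = 58.5763 + 16.1, so 74.6763 s.
Build time = 1700 × 74.6763 = 126949.71 s = 35.26 hours.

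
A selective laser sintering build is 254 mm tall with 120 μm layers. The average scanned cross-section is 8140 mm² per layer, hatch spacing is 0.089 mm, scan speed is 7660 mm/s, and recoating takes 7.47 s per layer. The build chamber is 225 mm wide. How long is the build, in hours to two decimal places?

11.41 hours

Number of layers: 254 / 0.12 → 2117 (rounded up).
Scan path per layer = 8140 / 0.089 = 91460.7 mm.
Laser time per layer: 91460.7 / 7660 → 11.94 s.
Layer cycle: 11.94 + 7.47 → 19.41 s.
Total: 2117 × 19.41 s = 41090.97 s → 11.41 hours.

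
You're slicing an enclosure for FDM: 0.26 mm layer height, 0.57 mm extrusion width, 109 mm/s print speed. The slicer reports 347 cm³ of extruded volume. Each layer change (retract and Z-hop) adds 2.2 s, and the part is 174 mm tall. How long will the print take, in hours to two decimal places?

6.38 hours

Extrusion cross-section: 0.26 × 0.57 → 0.1482 mm².
Toolpath length = 347 cm³ / 0.1482 mm² = 347000 / 0.1482 = 2341430.5 mm.
Time extruding = 2341430.5 / 109, so 21481 s.
Layers = ⌈174/0.26⌉ = 670.
Non-print overhead = 670 × 2.2, so 1474 s.
Altogether 21481 + 1474 = 22955 s, i.e. 6.38 hours.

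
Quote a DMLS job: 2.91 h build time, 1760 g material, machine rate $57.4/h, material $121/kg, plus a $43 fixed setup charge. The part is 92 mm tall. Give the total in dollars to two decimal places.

Machine cost: 57.4 × 2.91 → $167.034.
Material charge = 121 × 1760/1000 = $212.96.
Total = 167.034 + 212.96 + 43 = 422.994 ≈ $422.99.

$422.99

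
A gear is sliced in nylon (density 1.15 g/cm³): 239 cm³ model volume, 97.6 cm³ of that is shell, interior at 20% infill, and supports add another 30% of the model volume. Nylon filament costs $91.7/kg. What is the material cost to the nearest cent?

$20.84

Volume inside the shell = 239 − 97.6, so 141.4 cm³.
Infill volume = 0.20 × 141.4, so 28.28 cm³.
Support = 0.30 × 239 = 71.7 cm³.
Deposited volume = 97.6 + 28.28 + 71.7, so 197.58 cm³.
Mass: 197.58 × 1.15 → 227.217 g.
Cost = 227.217 g / 1000 × $91.7/kg = $20.84.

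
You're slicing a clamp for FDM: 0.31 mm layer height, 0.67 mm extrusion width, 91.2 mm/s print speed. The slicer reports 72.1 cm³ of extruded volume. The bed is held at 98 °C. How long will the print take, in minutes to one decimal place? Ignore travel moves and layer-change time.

Line area = 0.31 × 0.67 = 0.2077 mm².
Total extruded path = 72100/0.2077 = 347135.3 mm.
Time extruding: 347135.3 / 91.2 → 3806.3 s.
That's 3806.3 s → 63.4 minutes.

63.4 minutes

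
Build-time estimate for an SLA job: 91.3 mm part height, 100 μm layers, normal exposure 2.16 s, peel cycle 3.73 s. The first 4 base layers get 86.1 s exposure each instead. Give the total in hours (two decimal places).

1.59 hours

Number of layers: 91.3 / 0.1 → 913 (rounded up).
Burn-in layers = 4 × (86.1 + 3.73) = 359.32 s.
Remaining layers = 909 × (2.16 + 3.73) = 5354.01 s.
Total = 359.32 + 5354.01 = 5713.33 s = 1.59 hours.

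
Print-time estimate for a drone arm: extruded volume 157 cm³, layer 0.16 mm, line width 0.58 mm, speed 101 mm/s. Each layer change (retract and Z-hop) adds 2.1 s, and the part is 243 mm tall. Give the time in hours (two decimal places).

Bead cross-section = 0.16 × 0.58, so 0.0928 mm².
Toolpath length = 157 cm³ / 0.0928 mm² = 157000 / 0.0928 = 1691810.3 mm.
Time extruding = 1691810.3 / 101 = 16750.6 s.
Layers = ⌈243/0.16⌉ = 1519.
Non-print overhead: 1519 × 2.1 → 3189.9 s.
Altogether 16750.6 + 3189.9 = 19940.5 s, i.e. 5.54 hours.

5.54 hours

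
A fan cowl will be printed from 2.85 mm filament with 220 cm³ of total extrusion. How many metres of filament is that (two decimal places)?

34.49 m

Filament cross-section = π × (2.85/2)² = 6.3794 mm².
L = 220000 mm³ / 6.3794 mm² = 34486 mm, i.e. 34.49 m.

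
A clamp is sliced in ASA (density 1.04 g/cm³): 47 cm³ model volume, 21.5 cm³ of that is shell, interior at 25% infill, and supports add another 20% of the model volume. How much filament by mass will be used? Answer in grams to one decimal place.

Volume inside the shell = 47 − 21.5, so 25.5 cm³.
Infill volume = 0.25 × 25.5, so 6.375 cm³.
Support = 0.20 × 47 = 9.4 cm³.
Total extruded = 21.5 + 6.375 + 9.4 = 37.275 cm³.
Mass = 37.275 × 1.04 = 38.766 g.

38.8 g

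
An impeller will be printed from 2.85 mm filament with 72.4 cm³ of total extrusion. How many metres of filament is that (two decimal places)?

11.35 m

Filament cross-section = π × (2.85/2)² = 6.3794 mm².
L = 72400 mm³ / 6.3794 mm² = 11349.03 mm, i.e. 11.35 m.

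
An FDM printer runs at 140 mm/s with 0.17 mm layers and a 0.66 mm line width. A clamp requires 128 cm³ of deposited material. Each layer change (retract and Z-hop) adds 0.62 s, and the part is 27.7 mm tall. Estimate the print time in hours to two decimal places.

2.29 hours

Bead cross-section = 0.17 × 0.66 = 0.1122 mm².
Total extruded path = 128000/0.1122 = 1140820 mm.
Print-move time = 1140820 / 140 = 8148.7 s.
Layer count = ceil(27.7 / 0.17) = 163.
Layer-change overhead = 163 × 0.62, so 101.06 s.
Altogether 8148.7 + 101.06 = 8249.76 s, i.e. 2.29 hours.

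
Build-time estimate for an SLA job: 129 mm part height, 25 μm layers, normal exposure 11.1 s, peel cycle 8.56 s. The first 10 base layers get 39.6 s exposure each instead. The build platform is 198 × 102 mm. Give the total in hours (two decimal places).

28.26 hours

Layers = ⌈129/0.025⌉ = 5160.
Burn-in layers = 10 × (39.6 + 8.56), so 481.6 s.
Normal layers = 5150 × (11.1 + 8.56), so 101249 s.
Sum: 481.6 + 101249 = 101730.6 s → 28.26 hours.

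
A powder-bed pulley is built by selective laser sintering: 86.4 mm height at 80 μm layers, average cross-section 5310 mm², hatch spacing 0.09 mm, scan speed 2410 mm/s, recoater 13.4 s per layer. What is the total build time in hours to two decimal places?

Layer count = ceil(86.4 / 0.08) = 1080.
Hatch length per layer: 5310 / 0.09 → 59000 mm.
Per-layer scan time = 59000 / 2410, so 24.4813 s.
Per-layer time = 24.4813 + 13.4 = 37.8813 s.
1080 layers × 37.8813 s/layer = 40911.804 s, i.e. 11.36 hours.

11.36 hours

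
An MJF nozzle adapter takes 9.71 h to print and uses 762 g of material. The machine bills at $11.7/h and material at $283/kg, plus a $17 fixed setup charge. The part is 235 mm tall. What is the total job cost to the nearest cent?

$346.25

Machine-time cost = 11.7 × 9.71 = $113.607.
Feedstock cost = 283 × 762/1000, so $215.646.
Adding setup: 113.607 + 215.646 + 17 → 346.253 ≈ $346.25.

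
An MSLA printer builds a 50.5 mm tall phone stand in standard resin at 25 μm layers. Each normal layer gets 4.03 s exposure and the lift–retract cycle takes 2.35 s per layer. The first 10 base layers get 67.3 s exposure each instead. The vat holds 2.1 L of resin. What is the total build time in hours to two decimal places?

3.76 hours

Number of layers: 50.5 / 0.025 → 2020 (rounded up).
Burn-in layers = 10 × (67.3 + 2.35), so 696.5 s.
Remaining layers = 2010 × (4.03 + 2.35) = 12823.8 s.
Sum: 696.5 + 12823.8 = 13520.3 s → 3.76 hours.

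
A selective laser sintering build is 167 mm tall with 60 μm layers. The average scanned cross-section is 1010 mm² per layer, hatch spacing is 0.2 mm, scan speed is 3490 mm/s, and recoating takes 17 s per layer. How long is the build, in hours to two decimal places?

14.27 hours

Number of layers: 167 / 0.06 → 2784 (rounded up).
Per-layer scan distance = 1010 / 0.2, so 5050 mm.
Scan time per layer: 5050 / 3490 → 1.447 s.
Layer cycle = 1.447 + 17, so 18.447 s.
Build time = 2784 × 18.447 = 51356.448 s = 14.27 hours.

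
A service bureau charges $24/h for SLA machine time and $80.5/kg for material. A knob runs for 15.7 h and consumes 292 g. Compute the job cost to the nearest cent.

Time charge: 24 × 15.7 → $376.80.
Material cost = 80.5 × 292/1000, so $23.506.
Total = 376.80 + 23.506 = 400.306 ≈ $400.31.

$400.31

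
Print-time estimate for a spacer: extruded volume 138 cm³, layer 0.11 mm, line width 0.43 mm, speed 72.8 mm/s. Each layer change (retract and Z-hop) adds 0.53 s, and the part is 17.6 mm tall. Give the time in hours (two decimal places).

Line area = 0.11 × 0.43, so 0.0473 mm².
Path length: 138000 mm³ / 0.0473 mm² → 2917547.6 mm.
Extrusion time = 2917547.6 / 72.8, so 40076.2 s.
Number of layers: 17.6 / 0.11 → 160 (rounded up).
Layer-change overhead = 160 × 0.53, so 84.8 s.
Altogether 40076.2 + 84.8 = 40161 s, i.e. 11.16 hours.

11.16 hours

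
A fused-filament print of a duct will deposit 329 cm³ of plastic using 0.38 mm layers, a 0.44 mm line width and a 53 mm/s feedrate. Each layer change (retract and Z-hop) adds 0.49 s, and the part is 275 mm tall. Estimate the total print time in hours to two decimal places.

10.41 hours

Line area = 0.38 × 0.44, so 0.1672 mm².
Total extruded path = 329000/0.1672 = 1967703.3 mm.
Extrusion time = 1967703.3 / 53 = 37126.5 s.
Layers = ⌈275/0.38⌉ = 724.
Layer-change overhead = 724 × 0.49, so 354.76 s.
Altogether 37126.5 + 354.76 = 37481.26 s, i.e. 10.41 hours.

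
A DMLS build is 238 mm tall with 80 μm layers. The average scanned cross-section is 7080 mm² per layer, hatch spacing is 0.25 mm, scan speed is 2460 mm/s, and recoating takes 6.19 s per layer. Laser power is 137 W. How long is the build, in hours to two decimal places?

14.63 hours

Layers = ⌈238/0.08⌉ = 2975.
Per-layer scan distance = 7080 / 0.25, so 28320 mm.
Laser time per layer: 28320 / 2460 → 11.5122 s.
Time per layer = 11.5122 + 6.19, so 17.7022 s.
Build time = 2975 × 17.7022 = 52664.045 s = 14.63 hours.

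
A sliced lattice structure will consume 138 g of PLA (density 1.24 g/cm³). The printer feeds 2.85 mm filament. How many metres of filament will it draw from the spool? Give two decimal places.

17.45 m

Volume = 138 g / 1.24 g·cm⁻³ = 111.2903 cm³ = 111290.3 mm³.
Filament cross-section = π × (2.85/2)² = 6.3794 mm².
Length = 111290.3 / 6.3794 = 17445.26 mm = 17.45 m.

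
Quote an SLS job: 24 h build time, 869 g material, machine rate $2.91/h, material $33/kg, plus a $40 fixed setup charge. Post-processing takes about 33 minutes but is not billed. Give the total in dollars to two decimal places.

Machine cost = 2.91 × 24 = $69.84.
Feedstock cost: 33 × 869/1000 → $28.677.
Total = 69.84 + 28.677 + 40 = 138.517 ≈ $138.52.

$138.52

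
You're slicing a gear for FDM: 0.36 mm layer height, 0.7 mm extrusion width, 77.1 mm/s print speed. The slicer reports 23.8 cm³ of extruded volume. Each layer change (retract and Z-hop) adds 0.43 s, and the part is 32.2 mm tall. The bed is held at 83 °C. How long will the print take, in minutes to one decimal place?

21.1 minutes

Bead cross-section = 0.36 × 0.7 = 0.252 mm².
Path length: 23800 mm³ / 0.252 mm² → 94444.4 mm.
Print-move time = 94444.4 / 77.1 = 1225 s.
Number of layers: 32.2 / 0.36 → 90 (rounded up).
Layer-change overhead = 90 × 0.43, so 38.7 s.
Total = 1225 + 38.7 = 1263.7 s = 21.1 minutes.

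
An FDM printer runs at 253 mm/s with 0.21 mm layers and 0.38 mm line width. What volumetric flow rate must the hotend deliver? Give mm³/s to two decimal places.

20.19

A = 0.21 × 0.38 = 0.0798 mm².
Volumetric flow = 253 × 0.0798 = 20.19 mm³/s.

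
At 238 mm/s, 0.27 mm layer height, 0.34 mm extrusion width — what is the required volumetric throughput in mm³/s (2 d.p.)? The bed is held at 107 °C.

Bead cross-section = 0.27 × 0.34 = 0.0918 mm².
Volumetric flow = 238 × 0.0918 = 21.85 mm³/s.

21.85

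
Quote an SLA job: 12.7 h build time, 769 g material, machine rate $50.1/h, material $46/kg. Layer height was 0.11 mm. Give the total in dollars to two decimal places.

$671.64

Time charge = 50.1 × 12.7 = $636.27.
Material charge: 46 × 769/1000 → $35.374.
Job cost: 636.27 + 35.374 = 671.644 ≈ $671.64.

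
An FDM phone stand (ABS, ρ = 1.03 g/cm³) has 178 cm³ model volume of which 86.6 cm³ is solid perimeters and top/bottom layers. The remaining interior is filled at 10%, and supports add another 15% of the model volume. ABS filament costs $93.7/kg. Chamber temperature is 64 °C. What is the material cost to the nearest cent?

Interior volume = 178 − 86.6 = 91.4 cm³.
Infill deposited = 0.10 × 91.4 = 9.14 cm³.
Support: 0.15 × 178 → 26.7 cm³.
Total extruded = 86.6 + 9.14 + 26.7 = 122.44 cm³.
Mass = 122.44 × 1.03 = 126.1132 g.
At $93.7/kg: 126.1132/1000 × 93.7 = $11.82.

$11.82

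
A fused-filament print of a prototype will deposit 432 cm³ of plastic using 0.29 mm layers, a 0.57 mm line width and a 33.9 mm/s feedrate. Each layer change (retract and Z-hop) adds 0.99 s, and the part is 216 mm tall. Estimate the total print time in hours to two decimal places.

21.62 hours

Line area: 0.29 × 0.57 → 0.1653 mm².
Path length: 432000 mm³ / 0.1653 mm² → 2613430.1 mm.
Print-move time = 2613430.1 / 33.9 = 77092.3 s.
Number of layers: 216 / 0.29 → 745 (rounded up).
Layer-change overhead = 745 × 0.99, so 737.55 s.
Total = 77092.3 + 737.55 = 77829.85 s = 21.62 hours.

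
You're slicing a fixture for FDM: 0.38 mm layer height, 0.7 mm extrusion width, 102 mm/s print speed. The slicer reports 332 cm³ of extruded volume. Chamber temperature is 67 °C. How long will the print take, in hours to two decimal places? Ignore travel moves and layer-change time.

3.40 hours

Bead cross-section: 0.38 × 0.7 → 0.266 mm².
Path length: 332000 mm³ / 0.266 mm² → 1248120.3 mm.
Time extruding: 1248120.3 / 102 → 12236.5 s.
Converting: 12236.5 s = 3.40 hours.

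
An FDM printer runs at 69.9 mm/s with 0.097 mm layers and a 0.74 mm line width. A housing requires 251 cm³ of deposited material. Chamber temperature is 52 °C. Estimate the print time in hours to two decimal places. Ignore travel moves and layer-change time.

13.90 hours

Extrusion cross-section = 0.097 × 0.74 = 0.07178 mm².
Toolpath length = 251 cm³ / 0.07178 mm² = 251000 / 0.07178 = 3496795.8 mm.
Print-move time: 3496795.8 / 69.9 → 50025.7 s.
In the requested units: 50025.7 s = 13.90 hours.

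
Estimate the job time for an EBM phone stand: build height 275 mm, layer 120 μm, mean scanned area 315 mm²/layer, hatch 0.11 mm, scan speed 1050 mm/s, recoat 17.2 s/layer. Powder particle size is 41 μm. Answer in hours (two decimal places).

Number of layers: 275 / 0.12 → 2292 (rounded up).
Scan path per layer = 315 / 0.11 = 2863.6 mm.
Scan time per layer = 2863.6 / 1050, so 2.7272 s.
Layer cycle = 2.7272 + 17.2, so 19.9272 s.
Build time = 2292 × 19.9272 = 45673.1424 s = 12.69 hours.

12.69 hours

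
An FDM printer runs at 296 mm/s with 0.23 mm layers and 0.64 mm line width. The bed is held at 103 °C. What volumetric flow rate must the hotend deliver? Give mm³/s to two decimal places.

43.57

A = 0.23 × 0.64 = 0.1472 mm².
Volumetric flow = 296 × 0.1472 = 43.57 mm³/s.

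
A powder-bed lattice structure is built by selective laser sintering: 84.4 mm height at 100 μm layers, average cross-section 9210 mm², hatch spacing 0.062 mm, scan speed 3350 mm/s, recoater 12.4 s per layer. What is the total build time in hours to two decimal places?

Layer count = ceil(84.4 / 0.1) = 844.
Hatch length per layer: 9210 / 0.062 → 148548.4 mm.
Laser time per layer: 148548.4 / 3350 → 44.3428 s.
Per-layer time = 44.3428 + 12.4 = 56.7428 s.
Build time = 844 × 56.7428 = 47890.9232 s = 13.30 hours.

13.30 hours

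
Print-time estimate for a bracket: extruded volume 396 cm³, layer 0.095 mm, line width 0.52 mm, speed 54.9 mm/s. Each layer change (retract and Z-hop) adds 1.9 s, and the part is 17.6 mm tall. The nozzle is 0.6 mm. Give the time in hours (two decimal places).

Bead cross-section = 0.095 × 0.52 = 0.0494 mm².
Toolpath length = 396 cm³ / 0.0494 mm² = 396000 / 0.0494 = 8016194.3 mm.
Print-move time: 8016194.3 / 54.9 → 146014.5 s.
Layer count = ceil(17.6 / 0.095) = 186.
Layer-change overhead = 186 × 1.9 = 353.4 s.
Altogether 146014.5 + 353.4 = 146367.9 s, i.e. 40.66 hours.

40.66 hours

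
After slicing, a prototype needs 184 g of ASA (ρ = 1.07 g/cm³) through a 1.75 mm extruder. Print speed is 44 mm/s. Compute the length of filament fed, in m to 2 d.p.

71.49 m

Extruded volume: 184/1.07 = 171.9626 cm³ (171962.6 mm³).
Filament cross-section = π × (1.75/2)² = 2.4053 mm².
L = V/A = 171962.6/2.4053 = 71493.2 mm → 71.49 m.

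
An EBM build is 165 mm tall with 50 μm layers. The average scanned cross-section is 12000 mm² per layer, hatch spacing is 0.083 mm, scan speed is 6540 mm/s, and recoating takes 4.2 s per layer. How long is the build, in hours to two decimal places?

Layer count = ceil(165 / 0.05) = 3300.
Hatch length per layer = 12000 / 0.083, so 144578.3 mm.
Per-layer scan time = 144578.3 / 6540 = 22.1068 s.
Time per layer = 22.1068 + 4.2 = 26.3068 s.
Build time = 3300 × 26.3068 = 86812.44 s = 24.11 hours.

24.11 hours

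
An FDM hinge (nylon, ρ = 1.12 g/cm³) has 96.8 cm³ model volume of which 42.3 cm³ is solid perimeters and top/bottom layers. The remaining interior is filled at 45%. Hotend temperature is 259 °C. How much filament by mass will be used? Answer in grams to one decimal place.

Interior volume: 96.8 − 42.3 → 54.5 cm³.
Infill deposited: 0.45 × 54.5 → 24.525 cm³.
Total extruded = 42.3 + 24.525, so 66.825 cm³.
Mass = 66.825 × 1.12 = 74.844 g.

74.8 g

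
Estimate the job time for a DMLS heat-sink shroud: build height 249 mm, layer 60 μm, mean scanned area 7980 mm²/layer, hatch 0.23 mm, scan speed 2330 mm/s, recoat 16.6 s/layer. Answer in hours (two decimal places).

36.30 hours

Layers = ⌈249/0.06⌉ = 4150.
Scan path per layer: 7980 / 0.23 → 34695.7 mm.
Per-layer scan time = 34695.7 / 2330 = 14.8909 s.
Layer cycle: 14.8909 + 16.6 → 31.4909 s.
Total: 4150 × 31.4909 s = 130687.235 s → 36.30 hours.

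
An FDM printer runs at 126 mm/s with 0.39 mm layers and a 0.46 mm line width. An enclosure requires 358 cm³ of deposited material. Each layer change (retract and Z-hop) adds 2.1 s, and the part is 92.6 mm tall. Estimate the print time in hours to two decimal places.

4.54 hours

Bead cross-section = 0.39 × 0.46, so 0.1794 mm².
Total extruded path = 358000/0.1794 = 1995540.7 mm.
Extrusion time: 1995540.7 / 126 → 15837.6 s.
Layer count = ceil(92.6 / 0.39) = 238.
Z-hop total = 238 × 2.1 = 499.8 s.
Altogether 15837.6 + 499.8 = 16337.4 s, i.e. 4.54 hours.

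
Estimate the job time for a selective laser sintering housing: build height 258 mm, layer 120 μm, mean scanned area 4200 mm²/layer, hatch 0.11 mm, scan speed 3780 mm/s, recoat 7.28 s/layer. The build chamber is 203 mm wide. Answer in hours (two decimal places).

10.38 hours

Layer count = ceil(258 / 0.12) = 2150.
Per-layer scan distance = 4200 / 0.11, so 38181.8 mm.
Scan time per layer = 38181.8 / 3780, so 10.101 s.
Time per layer = 10.101 + 7.28, so 17.381 s.
2150 layers × 17.381 s/layer = 37369.15 s, i.e. 10.38 hours.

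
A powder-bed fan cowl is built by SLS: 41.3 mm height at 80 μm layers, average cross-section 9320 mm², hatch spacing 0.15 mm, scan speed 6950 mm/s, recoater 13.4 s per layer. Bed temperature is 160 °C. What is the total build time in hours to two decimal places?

3.21 hours

Number of layers: 41.3 / 0.08 → 517 (rounded up).
Scan path per layer = 9320 / 0.15, so 62133.3 mm.
Laser time per layer = 62133.3 / 6950 = 8.94 s.
Per-layer time = 8.94 + 13.4, so 22.34 s.
517 layers × 22.34 s/layer = 11549.78 s, i.e. 3.21 hours.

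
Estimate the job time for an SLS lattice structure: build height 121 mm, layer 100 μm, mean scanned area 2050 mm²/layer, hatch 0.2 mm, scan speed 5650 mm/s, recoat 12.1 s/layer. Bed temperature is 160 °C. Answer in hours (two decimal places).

Layer count = ceil(121 / 0.1) = 1210.
Scan path per layer = 2050 / 0.2 = 10250 mm.
Laser time per layer = 10250 / 5650, so 1.8142 s.
Layer cycle = 1.8142 + 12.1 = 13.9142 s.
Total: 1210 × 13.9142 s = 16836.182 s → 4.68 hours.

4.68 hours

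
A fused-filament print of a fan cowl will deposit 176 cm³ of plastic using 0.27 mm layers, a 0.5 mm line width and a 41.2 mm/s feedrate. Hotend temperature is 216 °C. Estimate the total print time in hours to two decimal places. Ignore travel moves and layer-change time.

Line area: 0.27 × 0.5 → 0.135 mm².
Total extruded path = 176000/0.135 = 1303703.7 mm.
Time extruding = 1303703.7 / 41.2, so 31643.3 s.
Converting: 31643.3 s = 8.79 hours.

8.79 hours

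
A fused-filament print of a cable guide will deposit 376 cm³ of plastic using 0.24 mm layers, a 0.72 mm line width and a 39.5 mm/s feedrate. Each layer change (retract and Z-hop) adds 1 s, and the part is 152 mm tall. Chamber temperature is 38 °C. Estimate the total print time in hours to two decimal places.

15.48 hours

Extrusion cross-section = 0.24 × 0.72, so 0.1728 mm².
Total extruded path = 376000/0.1728 = 2175925.9 mm.
Extrusion time: 2175925.9 / 39.5 → 55086.7 s.
Layer count = ceil(152 / 0.24) = 634.
Layer-change overhead: 634 × 1 → 634 s.
Total = 55086.7 + 634 = 55720.7 s = 15.48 hours.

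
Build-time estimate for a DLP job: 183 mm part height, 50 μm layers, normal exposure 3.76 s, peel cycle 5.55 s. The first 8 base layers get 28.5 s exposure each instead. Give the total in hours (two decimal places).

9.52 hours

Layer count = ceil(183 / 0.05) = 3660.
Bottom layers = 8 × (28.5 + 5.55) = 272.4 s.
Remaining layers = 3652 × (3.76 + 5.55) = 34000.12 s.
Total = 272.4 + 34000.12 = 34272.52 s = 9.52 hours.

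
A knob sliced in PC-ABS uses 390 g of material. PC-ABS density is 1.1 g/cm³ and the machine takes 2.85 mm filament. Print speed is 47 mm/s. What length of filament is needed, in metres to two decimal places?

Extruded volume: 390/1.1 = 354.5455 cm³ (354545.5 mm³).
A = π r² = π × 1.425² = 6.3794 mm².
L = V/A = 354545.5/6.3794 = 55576.62 mm → 55.58 m.

55.58 m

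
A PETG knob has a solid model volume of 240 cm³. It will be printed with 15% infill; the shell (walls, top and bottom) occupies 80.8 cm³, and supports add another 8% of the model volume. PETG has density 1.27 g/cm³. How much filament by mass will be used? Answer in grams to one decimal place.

157.3 g

Volume inside the shell = 240 − 80.8, so 159.2 cm³.
Deposited infill: 0.15 × 159.2 → 23.88 cm³.
Support: 0.08 × 240 → 19.2 cm³.
Total extruded = 80.8 + 23.88 + 19.2 = 123.88 cm³.
Mass = 123.88 × 1.27, so 157.3276 g.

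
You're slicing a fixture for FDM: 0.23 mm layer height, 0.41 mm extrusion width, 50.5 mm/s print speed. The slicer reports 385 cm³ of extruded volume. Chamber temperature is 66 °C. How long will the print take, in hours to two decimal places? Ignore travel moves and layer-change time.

Extrusion cross-section: 0.23 × 0.41 → 0.0943 mm².
Toolpath length = 385 cm³ / 0.0943 mm² = 385000 / 0.0943 = 4082714.7 mm.
Time extruding = 4082714.7 / 50.5 = 80845.8 s.
Converting: 80845.8 s = 22.46 hours.

22.46 hours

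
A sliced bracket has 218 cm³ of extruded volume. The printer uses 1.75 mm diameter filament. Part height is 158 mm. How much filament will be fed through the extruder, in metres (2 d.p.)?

90.63 m

A = π r² = π × 0.875² = 2.4053 mm².
L = 218000 mm³ / 2.4053 mm² = 90633.19 mm, i.e. 90.63 m.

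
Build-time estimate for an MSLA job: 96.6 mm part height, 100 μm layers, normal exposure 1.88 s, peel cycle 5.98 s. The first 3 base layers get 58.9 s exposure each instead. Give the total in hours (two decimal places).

2.16 hours

Layers = ⌈96.6/0.1⌉ = 966.
Base layers: 3 × (58.9 + 5.98) → 194.64 s.
Remaining layers = 963 × (1.88 + 5.98), so 7569.18 s.
Sum: 194.64 + 7569.18 = 7763.82 s → 2.16 hours.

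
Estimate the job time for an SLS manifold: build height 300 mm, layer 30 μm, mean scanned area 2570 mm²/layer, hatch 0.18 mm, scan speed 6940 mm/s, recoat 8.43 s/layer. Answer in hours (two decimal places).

Layers = ⌈300/0.03⌉ = 10000.
Scan path per layer: 2570 / 0.18 → 14277.8 mm.
Per-layer scan time = 14277.8 / 6940, so 2.0573 s.
Per-layer time = 2.0573 + 8.43 = 10.4873 s.
10000 layers × 10.4873 s/layer = 104873 s, i.e. 29.13 hours.

29.13 hours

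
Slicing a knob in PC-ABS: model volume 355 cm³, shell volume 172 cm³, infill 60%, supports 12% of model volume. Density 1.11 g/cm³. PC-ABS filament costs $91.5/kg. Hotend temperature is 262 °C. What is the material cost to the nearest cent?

Volume inside the shell = 355 − 172 = 183 cm³.
Infill volume = 0.60 × 183, so 109.8 cm³.
Support = 0.12 × 355, so 42.6 cm³.
Deposited volume = 172 + 109.8 + 42.6, so 324.4 cm³.
Mass: 324.4 × 1.11 → 360.084 g.
Cost = 360.084 g / 1000 × $91.5/kg = $32.95.

$32.95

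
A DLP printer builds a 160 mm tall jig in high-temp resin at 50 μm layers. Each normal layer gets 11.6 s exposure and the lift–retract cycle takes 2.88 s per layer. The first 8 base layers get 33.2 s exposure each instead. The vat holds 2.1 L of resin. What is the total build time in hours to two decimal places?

Layer count = ceil(160 / 0.05) = 3200.
Bottom layers: 8 × (33.2 + 2.88) → 288.64 s.
Regular layers = 3192 × (11.6 + 2.88), so 46220.16 s.
Total = 288.64 + 46220.16 = 46508.8 s = 12.92 hours.

12.92 hours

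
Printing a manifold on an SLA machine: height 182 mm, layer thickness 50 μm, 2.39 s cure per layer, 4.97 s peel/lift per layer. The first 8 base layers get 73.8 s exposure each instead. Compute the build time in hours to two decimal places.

7.60 hours

Number of layers: 182 / 0.05 → 3640 (rounded up).
Base layers = 8 × (73.8 + 4.97), so 630.16 s.
Remaining layers: 3632 × (2.39 + 4.97) → 26731.52 s.
Total = 630.16 + 26731.52 = 27361.68 s = 7.60 hours.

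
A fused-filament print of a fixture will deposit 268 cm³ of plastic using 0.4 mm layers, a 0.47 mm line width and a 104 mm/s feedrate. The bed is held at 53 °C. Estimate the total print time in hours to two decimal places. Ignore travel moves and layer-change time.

Line area: 0.4 × 0.47 → 0.188 mm².
Path length: 268000 mm³ / 0.188 mm² → 1425531.9 mm.
Time extruding: 1425531.9 / 104 → 13707 s.
In the requested units: 13707 s = 3.81 hours.

3.81 hours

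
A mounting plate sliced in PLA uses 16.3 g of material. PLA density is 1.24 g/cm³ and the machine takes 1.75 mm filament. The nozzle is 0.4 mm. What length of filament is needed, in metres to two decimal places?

5.47 m

Extruded volume: 16.3/1.24 = 13.1452 cm³ (13145.2 mm³).
A = π r² = π × 0.875² = 2.4053 mm².
Length = 13145.2 / 2.4053 = 5465.1 mm = 5.47 m.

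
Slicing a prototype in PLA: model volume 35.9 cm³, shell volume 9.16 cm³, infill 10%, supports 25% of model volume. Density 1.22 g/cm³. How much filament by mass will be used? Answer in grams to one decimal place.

25.4 g

Interior volume = 35.9 − 9.16, so 26.74 cm³.
Infill deposited = 0.10 × 26.74 = 2.674 cm³.
Support = 0.25 × 35.9 = 8.975 cm³.
Total printed volume = 9.16 + 2.674 + 8.975, so 20.809 cm³.
Mass = 20.809 × 1.22, so 25.38698 g.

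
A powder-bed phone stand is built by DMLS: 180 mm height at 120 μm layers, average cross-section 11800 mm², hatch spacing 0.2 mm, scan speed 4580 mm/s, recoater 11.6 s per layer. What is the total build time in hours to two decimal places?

Number of layers: 180 / 0.12 → 1500 (rounded up).
Hatch length per layer: 11800 / 0.2 → 59000 mm.
Laser time per layer: 59000 / 4580 → 12.8821 s.
Per-layer time = 12.8821 + 11.6, so 24.4821 s.
1500 layers × 24.4821 s/layer = 36723.15 s, i.e. 10.20 hours.

10.20 hours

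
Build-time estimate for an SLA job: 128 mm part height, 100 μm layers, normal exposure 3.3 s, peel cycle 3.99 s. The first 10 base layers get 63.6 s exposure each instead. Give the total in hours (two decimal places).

2.76 hours

Number of layers: 128 / 0.1 → 1280 (rounded up).
Burn-in layers: 10 × (63.6 + 3.99) → 675.9 s.
Remaining layers = 1270 × (3.3 + 3.99), so 9258.3 s.
Total = 675.9 + 9258.3 = 9934.2 s = 2.76 hours.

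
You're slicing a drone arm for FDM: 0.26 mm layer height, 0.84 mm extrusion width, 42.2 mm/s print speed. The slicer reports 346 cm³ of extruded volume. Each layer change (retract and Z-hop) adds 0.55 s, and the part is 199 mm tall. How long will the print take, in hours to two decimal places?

10.55 hours

Line area: 0.26 × 0.84 → 0.2184 mm².
Total extruded path = 346000/0.2184 = 1584249.1 mm.
Print-move time = 1584249.1 / 42.2 = 37541.4 s.
Layer count = ceil(199 / 0.26) = 766.
Z-hop total = 766 × 0.55 = 421.3 s.
Total = 37541.4 + 421.3 = 37962.7 s = 10.55 hours.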